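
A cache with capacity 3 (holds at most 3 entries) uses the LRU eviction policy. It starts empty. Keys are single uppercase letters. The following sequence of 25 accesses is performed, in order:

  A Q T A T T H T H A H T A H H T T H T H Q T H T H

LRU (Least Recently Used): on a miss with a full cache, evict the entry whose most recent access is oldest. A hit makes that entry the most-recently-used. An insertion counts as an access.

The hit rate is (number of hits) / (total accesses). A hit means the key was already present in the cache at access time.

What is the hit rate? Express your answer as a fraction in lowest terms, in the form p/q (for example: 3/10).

Answer: 4/5

Derivation:
LRU simulation (capacity=3):
  1. access A: MISS. Cache (LRU->MRU): [A]
  2. access Q: MISS. Cache (LRU->MRU): [A Q]
  3. access T: MISS. Cache (LRU->MRU): [A Q T]
  4. access A: HIT. Cache (LRU->MRU): [Q T A]
  5. access T: HIT. Cache (LRU->MRU): [Q A T]
  6. access T: HIT. Cache (LRU->MRU): [Q A T]
  7. access H: MISS, evict Q. Cache (LRU->MRU): [A T H]
  8. access T: HIT. Cache (LRU->MRU): [A H T]
  9. access H: HIT. Cache (LRU->MRU): [A T H]
  10. access A: HIT. Cache (LRU->MRU): [T H A]
  11. access H: HIT. Cache (LRU->MRU): [T A H]
  12. access T: HIT. Cache (LRU->MRU): [A H T]
  13. access A: HIT. Cache (LRU->MRU): [H T A]
  14. access H: HIT. Cache (LRU->MRU): [T A H]
  15. access H: HIT. Cache (LRU->MRU): [T A H]
  16. access T: HIT. Cache (LRU->MRU): [A H T]
  17. access T: HIT. Cache (LRU->MRU): [A H T]
  18. access H: HIT. Cache (LRU->MRU): [A T H]
  19. access T: HIT. Cache (LRU->MRU): [A H T]
  20. access H: HIT. Cache (LRU->MRU): [A T H]
  21. access Q: MISS, evict A. Cache (LRU->MRU): [T H Q]
  22. access T: HIT. Cache (LRU->MRU): [H Q T]
  23. access H: HIT. Cache (LRU->MRU): [Q T H]
  24. access T: HIT. Cache (LRU->MRU): [Q H T]
  25. access H: HIT. Cache (LRU->MRU): [Q T H]
Total: 20 hits, 5 misses, 2 evictions

Hit rate = 20/25 = 4/5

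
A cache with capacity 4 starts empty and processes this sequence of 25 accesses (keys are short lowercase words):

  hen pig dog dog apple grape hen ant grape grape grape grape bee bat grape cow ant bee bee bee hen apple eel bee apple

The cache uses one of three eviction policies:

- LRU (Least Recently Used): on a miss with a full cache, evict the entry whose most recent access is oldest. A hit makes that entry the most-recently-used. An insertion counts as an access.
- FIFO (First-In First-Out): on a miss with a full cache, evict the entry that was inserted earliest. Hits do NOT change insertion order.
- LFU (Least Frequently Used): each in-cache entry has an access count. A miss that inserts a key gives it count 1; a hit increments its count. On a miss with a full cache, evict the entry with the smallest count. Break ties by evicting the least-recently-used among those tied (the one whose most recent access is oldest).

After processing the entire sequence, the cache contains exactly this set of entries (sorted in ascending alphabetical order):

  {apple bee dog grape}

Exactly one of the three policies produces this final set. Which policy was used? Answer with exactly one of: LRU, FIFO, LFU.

Answer: LFU

Derivation:
Simulating under each policy and comparing final sets:
  LRU: final set = {apple bee eel hen} -> differs
  FIFO: final set = {apple bee eel hen} -> differs
  LFU: final set = {apple bee dog grape} -> MATCHES target
Only LFU produces the target set.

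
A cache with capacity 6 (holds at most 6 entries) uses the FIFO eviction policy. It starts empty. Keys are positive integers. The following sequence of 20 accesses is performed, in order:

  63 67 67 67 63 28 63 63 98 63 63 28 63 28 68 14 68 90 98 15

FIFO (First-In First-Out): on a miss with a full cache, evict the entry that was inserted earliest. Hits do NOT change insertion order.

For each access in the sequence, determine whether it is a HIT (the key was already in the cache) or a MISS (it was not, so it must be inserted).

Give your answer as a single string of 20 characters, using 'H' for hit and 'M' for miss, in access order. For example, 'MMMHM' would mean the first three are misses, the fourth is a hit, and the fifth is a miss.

FIFO simulation (capacity=6):
  1. access 63: MISS. Cache (old->new): [63]
  2. access 67: MISS. Cache (old->new): [63 67]
  3. access 67: HIT. Cache (old->new): [63 67]
  4. access 67: HIT. Cache (old->new): [63 67]
  5. access 63: HIT. Cache (old->new): [63 67]
  6. access 28: MISS. Cache (old->new): [63 67 28]
  7. access 63: HIT. Cache (old->new): [63 67 28]
  8. access 63: HIT. Cache (old->new): [63 67 28]
  9. access 98: MISS. Cache (old->new): [63 67 28 98]
  10. access 63: HIT. Cache (old->new): [63 67 28 98]
  11. access 63: HIT. Cache (old->new): [63 67 28 98]
  12. access 28: HIT. Cache (old->new): [63 67 28 98]
  13. access 63: HIT. Cache (old->new): [63 67 28 98]
  14. access 28: HIT. Cache (old->new): [63 67 28 98]
  15. access 68: MISS. Cache (old->new): [63 67 28 98 68]
  16. access 14: MISS. Cache (old->new): [63 67 28 98 68 14]
  17. access 68: HIT. Cache (old->new): [63 67 28 98 68 14]
  18. access 90: MISS, evict 63. Cache (old->new): [67 28 98 68 14 90]
  19. access 98: HIT. Cache (old->new): [67 28 98 68 14 90]
  20. access 15: MISS, evict 67. Cache (old->new): [28 98 68 14 90 15]
Total: 12 hits, 8 misses, 2 evictions

Answer: MMHHHMHHMHHHHHMMHMHM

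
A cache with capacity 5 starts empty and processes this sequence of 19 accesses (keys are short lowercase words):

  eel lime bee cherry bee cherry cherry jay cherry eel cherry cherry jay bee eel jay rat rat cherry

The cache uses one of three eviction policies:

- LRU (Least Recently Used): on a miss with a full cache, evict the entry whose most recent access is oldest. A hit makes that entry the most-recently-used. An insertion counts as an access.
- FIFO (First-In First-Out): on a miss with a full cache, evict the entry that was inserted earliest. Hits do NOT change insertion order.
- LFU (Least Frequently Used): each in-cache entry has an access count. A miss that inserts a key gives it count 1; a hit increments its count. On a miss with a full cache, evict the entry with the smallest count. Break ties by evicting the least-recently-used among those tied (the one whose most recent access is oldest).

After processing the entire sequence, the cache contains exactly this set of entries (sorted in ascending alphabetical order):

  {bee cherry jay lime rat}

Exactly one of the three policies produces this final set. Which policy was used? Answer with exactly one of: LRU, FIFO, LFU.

Simulating under each policy and comparing final sets:
  LRU: final set = {bee cherry eel jay rat} -> differs
  FIFO: final set = {bee cherry jay lime rat} -> MATCHES target
  LFU: final set = {bee cherry eel jay rat} -> differs
Only FIFO produces the target set.

Answer: FIFO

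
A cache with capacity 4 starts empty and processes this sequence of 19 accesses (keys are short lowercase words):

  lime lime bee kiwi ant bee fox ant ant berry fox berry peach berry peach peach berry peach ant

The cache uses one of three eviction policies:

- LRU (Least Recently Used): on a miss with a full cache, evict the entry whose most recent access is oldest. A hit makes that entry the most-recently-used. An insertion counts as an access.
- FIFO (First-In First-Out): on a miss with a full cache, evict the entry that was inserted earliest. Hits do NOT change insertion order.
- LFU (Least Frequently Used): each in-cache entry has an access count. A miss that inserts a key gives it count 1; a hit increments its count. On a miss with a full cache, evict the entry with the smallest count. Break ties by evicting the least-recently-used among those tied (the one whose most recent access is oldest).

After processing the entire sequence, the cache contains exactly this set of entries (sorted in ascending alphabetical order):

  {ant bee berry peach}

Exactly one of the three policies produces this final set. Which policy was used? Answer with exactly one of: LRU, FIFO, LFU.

Answer: LFU

Derivation:
Simulating under each policy and comparing final sets:
  LRU: final set = {ant berry fox peach} -> differs
  FIFO: final set = {ant berry fox peach} -> differs
  LFU: final set = {ant bee berry peach} -> MATCHES target
Only LFU produces the target set.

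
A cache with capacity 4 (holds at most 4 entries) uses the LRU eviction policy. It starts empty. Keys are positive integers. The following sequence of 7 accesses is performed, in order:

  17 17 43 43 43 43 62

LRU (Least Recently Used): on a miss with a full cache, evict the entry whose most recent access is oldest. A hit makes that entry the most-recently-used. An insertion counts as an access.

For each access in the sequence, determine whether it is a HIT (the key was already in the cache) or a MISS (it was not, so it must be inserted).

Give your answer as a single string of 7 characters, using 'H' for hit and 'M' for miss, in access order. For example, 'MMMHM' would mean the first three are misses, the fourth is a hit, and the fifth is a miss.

Answer: MHMHHHM

Derivation:
LRU simulation (capacity=4):
  1. access 17: MISS. Cache (LRU->MRU): [17]
  2. access 17: HIT. Cache (LRU->MRU): [17]
  3. access 43: MISS. Cache (LRU->MRU): [17 43]
  4. access 43: HIT. Cache (LRU->MRU): [17 43]
  5. access 43: HIT. Cache (LRU->MRU): [17 43]
  6. access 43: HIT. Cache (LRU->MRU): [17 43]
  7. access 62: MISS. Cache (LRU->MRU): [17 43 62]
Total: 4 hits, 3 misses, 0 evictions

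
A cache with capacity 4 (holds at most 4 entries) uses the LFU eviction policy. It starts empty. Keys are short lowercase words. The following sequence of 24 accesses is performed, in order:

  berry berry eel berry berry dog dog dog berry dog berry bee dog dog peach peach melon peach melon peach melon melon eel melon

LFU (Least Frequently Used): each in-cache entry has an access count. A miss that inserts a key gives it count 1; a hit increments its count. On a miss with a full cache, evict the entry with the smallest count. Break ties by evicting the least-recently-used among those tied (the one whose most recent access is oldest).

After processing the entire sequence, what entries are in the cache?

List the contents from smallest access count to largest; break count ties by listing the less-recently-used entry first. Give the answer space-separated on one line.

LFU simulation (capacity=4):
  1. access berry: MISS. Cache: [berry(c=1)]
  2. access berry: HIT, count now 2. Cache: [berry(c=2)]
  3. access eel: MISS. Cache: [eel(c=1) berry(c=2)]
  4. access berry: HIT, count now 3. Cache: [eel(c=1) berry(c=3)]
  5. access berry: HIT, count now 4. Cache: [eel(c=1) berry(c=4)]
  6. access dog: MISS. Cache: [eel(c=1) dog(c=1) berry(c=4)]
  7. access dog: HIT, count now 2. Cache: [eel(c=1) dog(c=2) berry(c=4)]
  8. access dog: HIT, count now 3. Cache: [eel(c=1) dog(c=3) berry(c=4)]
  9. access berry: HIT, count now 5. Cache: [eel(c=1) dog(c=3) berry(c=5)]
  10. access dog: HIT, count now 4. Cache: [eel(c=1) dog(c=4) berry(c=5)]
  11. access berry: HIT, count now 6. Cache: [eel(c=1) dog(c=4) berry(c=6)]
  12. access bee: MISS. Cache: [eel(c=1) bee(c=1) dog(c=4) berry(c=6)]
  13. access dog: HIT, count now 5. Cache: [eel(c=1) bee(c=1) dog(c=5) berry(c=6)]
  14. access dog: HIT, count now 6. Cache: [eel(c=1) bee(c=1) berry(c=6) dog(c=6)]
  15. access peach: MISS, evict eel(c=1). Cache: [bee(c=1) peach(c=1) berry(c=6) dog(c=6)]
  16. access peach: HIT, count now 2. Cache: [bee(c=1) peach(c=2) berry(c=6) dog(c=6)]
  17. access melon: MISS, evict bee(c=1). Cache: [melon(c=1) peach(c=2) berry(c=6) dog(c=6)]
  18. access peach: HIT, count now 3. Cache: [melon(c=1) peach(c=3) berry(c=6) dog(c=6)]
  19. access melon: HIT, count now 2. Cache: [melon(c=2) peach(c=3) berry(c=6) dog(c=6)]
  20. access peach: HIT, count now 4. Cache: [melon(c=2) peach(c=4) berry(c=6) dog(c=6)]
  21. access melon: HIT, count now 3. Cache: [melon(c=3) peach(c=4) berry(c=6) dog(c=6)]
  22. access melon: HIT, count now 4. Cache: [peach(c=4) melon(c=4) berry(c=6) dog(c=6)]
  23. access eel: MISS, evict peach(c=4). Cache: [eel(c=1) melon(c=4) berry(c=6) dog(c=6)]
  24. access melon: HIT, count now 5. Cache: [eel(c=1) melon(c=5) berry(c=6) dog(c=6)]
Total: 17 hits, 7 misses, 3 evictions

Answer: eel melon berry dog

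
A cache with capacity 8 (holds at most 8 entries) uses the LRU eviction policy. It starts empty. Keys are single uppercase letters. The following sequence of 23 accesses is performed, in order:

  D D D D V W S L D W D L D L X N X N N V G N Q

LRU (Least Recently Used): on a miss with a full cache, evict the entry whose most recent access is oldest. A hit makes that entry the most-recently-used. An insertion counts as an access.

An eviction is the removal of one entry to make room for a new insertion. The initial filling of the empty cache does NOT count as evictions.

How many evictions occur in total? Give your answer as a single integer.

Answer: 1

Derivation:
LRU simulation (capacity=8):
  1. access D: MISS. Cache (LRU->MRU): [D]
  2. access D: HIT. Cache (LRU->MRU): [D]
  3. access D: HIT. Cache (LRU->MRU): [D]
  4. access D: HIT. Cache (LRU->MRU): [D]
  5. access V: MISS. Cache (LRU->MRU): [D V]
  6. access W: MISS. Cache (LRU->MRU): [D V W]
  7. access S: MISS. Cache (LRU->MRU): [D V W S]
  8. access L: MISS. Cache (LRU->MRU): [D V W S L]
  9. access D: HIT. Cache (LRU->MRU): [V W S L D]
  10. access W: HIT. Cache (LRU->MRU): [V S L D W]
  11. access D: HIT. Cache (LRU->MRU): [V S L W D]
  12. access L: HIT. Cache (LRU->MRU): [V S W D L]
  13. access D: HIT. Cache (LRU->MRU): [V S W L D]
  14. access L: HIT. Cache (LRU->MRU): [V S W D L]
  15. access X: MISS. Cache (LRU->MRU): [V S W D L X]
  16. access N: MISS. Cache (LRU->MRU): [V S W D L X N]
  17. access X: HIT. Cache (LRU->MRU): [V S W D L N X]
  18. access N: HIT. Cache (LRU->MRU): [V S W D L X N]
  19. access N: HIT. Cache (LRU->MRU): [V S W D L X N]
  20. access V: HIT. Cache (LRU->MRU): [S W D L X N V]
  21. access G: MISS. Cache (LRU->MRU): [S W D L X N V G]
  22. access N: HIT. Cache (LRU->MRU): [S W D L X V G N]
  23. access Q: MISS, evict S. Cache (LRU->MRU): [W D L X V G N Q]
Total: 14 hits, 9 misses, 1 evictions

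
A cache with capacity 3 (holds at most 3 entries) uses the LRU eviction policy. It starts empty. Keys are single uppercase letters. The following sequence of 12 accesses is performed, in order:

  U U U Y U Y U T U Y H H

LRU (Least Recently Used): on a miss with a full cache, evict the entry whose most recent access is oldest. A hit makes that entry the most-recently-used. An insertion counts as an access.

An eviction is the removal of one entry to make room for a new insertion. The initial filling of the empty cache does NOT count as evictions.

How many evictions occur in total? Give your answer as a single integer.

LRU simulation (capacity=3):
  1. access U: MISS. Cache (LRU->MRU): [U]
  2. access U: HIT. Cache (LRU->MRU): [U]
  3. access U: HIT. Cache (LRU->MRU): [U]
  4. access Y: MISS. Cache (LRU->MRU): [U Y]
  5. access U: HIT. Cache (LRU->MRU): [Y U]
  6. access Y: HIT. Cache (LRU->MRU): [U Y]
  7. access U: HIT. Cache (LRU->MRU): [Y U]
  8. access T: MISS. Cache (LRU->MRU): [Y U T]
  9. access U: HIT. Cache (LRU->MRU): [Y T U]
  10. access Y: HIT. Cache (LRU->MRU): [T U Y]
  11. access H: MISS, evict T. Cache (LRU->MRU): [U Y H]
  12. access H: HIT. Cache (LRU->MRU): [U Y H]
Total: 8 hits, 4 misses, 1 evictions

Answer: 1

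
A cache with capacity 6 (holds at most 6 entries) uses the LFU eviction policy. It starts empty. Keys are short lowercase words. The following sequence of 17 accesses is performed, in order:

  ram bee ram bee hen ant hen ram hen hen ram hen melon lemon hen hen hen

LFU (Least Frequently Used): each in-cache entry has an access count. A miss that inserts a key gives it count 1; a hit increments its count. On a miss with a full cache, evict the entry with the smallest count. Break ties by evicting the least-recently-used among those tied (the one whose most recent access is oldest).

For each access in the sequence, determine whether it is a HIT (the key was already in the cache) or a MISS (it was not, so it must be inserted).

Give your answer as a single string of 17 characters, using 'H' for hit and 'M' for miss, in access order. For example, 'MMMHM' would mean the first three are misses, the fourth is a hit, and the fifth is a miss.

Answer: MMHHMMHHHHHHMMHHH

Derivation:
LFU simulation (capacity=6):
  1. access ram: MISS. Cache: [ram(c=1)]
  2. access bee: MISS. Cache: [ram(c=1) bee(c=1)]
  3. access ram: HIT, count now 2. Cache: [bee(c=1) ram(c=2)]
  4. access bee: HIT, count now 2. Cache: [ram(c=2) bee(c=2)]
  5. access hen: MISS. Cache: [hen(c=1) ram(c=2) bee(c=2)]
  6. access ant: MISS. Cache: [hen(c=1) ant(c=1) ram(c=2) bee(c=2)]
  7. access hen: HIT, count now 2. Cache: [ant(c=1) ram(c=2) bee(c=2) hen(c=2)]
  8. access ram: HIT, count now 3. Cache: [ant(c=1) bee(c=2) hen(c=2) ram(c=3)]
  9. access hen: HIT, count now 3. Cache: [ant(c=1) bee(c=2) ram(c=3) hen(c=3)]
  10. access hen: HIT, count now 4. Cache: [ant(c=1) bee(c=2) ram(c=3) hen(c=4)]
  11. access ram: HIT, count now 4. Cache: [ant(c=1) bee(c=2) hen(c=4) ram(c=4)]
  12. access hen: HIT, count now 5. Cache: [ant(c=1) bee(c=2) ram(c=4) hen(c=5)]
  13. access melon: MISS. Cache: [ant(c=1) melon(c=1) bee(c=2) ram(c=4) hen(c=5)]
  14. access lemon: MISS. Cache: [ant(c=1) melon(c=1) lemon(c=1) bee(c=2) ram(c=4) hen(c=5)]
  15. access hen: HIT, count now 6. Cache: [ant(c=1) melon(c=1) lemon(c=1) bee(c=2) ram(c=4) hen(c=6)]
  16. access hen: HIT, count now 7. Cache: [ant(c=1) melon(c=1) lemon(c=1) bee(c=2) ram(c=4) hen(c=7)]
  17. access hen: HIT, count now 8. Cache: [ant(c=1) melon(c=1) lemon(c=1) bee(c=2) ram(c=4) hen(c=8)]
Total: 11 hits, 6 misses, 0 evictions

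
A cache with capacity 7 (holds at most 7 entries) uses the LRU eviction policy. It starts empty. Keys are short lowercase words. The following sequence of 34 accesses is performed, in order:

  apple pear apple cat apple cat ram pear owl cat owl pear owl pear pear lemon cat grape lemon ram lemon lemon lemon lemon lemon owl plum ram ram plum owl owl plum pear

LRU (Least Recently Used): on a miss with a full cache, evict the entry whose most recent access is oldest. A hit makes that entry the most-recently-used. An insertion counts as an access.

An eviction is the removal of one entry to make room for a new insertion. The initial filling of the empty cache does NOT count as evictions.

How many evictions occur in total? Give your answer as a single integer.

Answer: 1

Derivation:
LRU simulation (capacity=7):
  1. access apple: MISS. Cache (LRU->MRU): [apple]
  2. access pear: MISS. Cache (LRU->MRU): [apple pear]
  3. access apple: HIT. Cache (LRU->MRU): [pear apple]
  4. access cat: MISS. Cache (LRU->MRU): [pear apple cat]
  5. access apple: HIT. Cache (LRU->MRU): [pear cat apple]
  6. access cat: HIT. Cache (LRU->MRU): [pear apple cat]
  7. access ram: MISS. Cache (LRU->MRU): [pear apple cat ram]
  8. access pear: HIT. Cache (LRU->MRU): [apple cat ram pear]
  9. access owl: MISS. Cache (LRU->MRU): [apple cat ram pear owl]
  10. access cat: HIT. Cache (LRU->MRU): [apple ram pear owl cat]
  11. access owl: HIT. Cache (LRU->MRU): [apple ram pear cat owl]
  12. access pear: HIT. Cache (LRU->MRU): [apple ram cat owl pear]
  13. access owl: HIT. Cache (LRU->MRU): [apple ram cat pear owl]
  14. access pear: HIT. Cache (LRU->MRU): [apple ram cat owl pear]
  15. access pear: HIT. Cache (LRU->MRU): [apple ram cat owl pear]
  16. access lemon: MISS. Cache (LRU->MRU): [apple ram cat owl pear lemon]
  17. access cat: HIT. Cache (LRU->MRU): [apple ram owl pear lemon cat]
  18. access grape: MISS. Cache (LRU->MRU): [apple ram owl pear lemon cat grape]
  19. access lemon: HIT. Cache (LRU->MRU): [apple ram owl pear cat grape lemon]
  20. access ram: HIT. Cache (LRU->MRU): [apple owl pear cat grape lemon ram]
  21. access lemon: HIT. Cache (LRU->MRU): [apple owl pear cat grape ram lemon]
  22. access lemon: HIT. Cache (LRU->MRU): [apple owl pear cat grape ram lemon]
  23. access lemon: HIT. Cache (LRU->MRU): [apple owl pear cat grape ram lemon]
  24. access lemon: HIT. Cache (LRU->MRU): [apple owl pear cat grape ram lemon]
  25. access lemon: HIT. Cache (LRU->MRU): [apple owl pear cat grape ram lemon]
  26. access owl: HIT. Cache (LRU->MRU): [apple pear cat grape ram lemon owl]
  27. access plum: MISS, evict apple. Cache (LRU->MRU): [pear cat grape ram lemon owl plum]
  28. access ram: HIT. Cache (LRU->MRU): [pear cat grape lemon owl plum ram]
  29. access ram: HIT. Cache (LRU->MRU): [pear cat grape lemon owl plum ram]
  30. access plum: HIT. Cache (LRU->MRU): [pear cat grape lemon owl ram plum]
  31. access owl: HIT. Cache (LRU->MRU): [pear cat grape lemon ram plum owl]
  32. access owl: HIT. Cache (LRU->MRU): [pear cat grape lemon ram plum owl]
  33. access plum: HIT. Cache (LRU->MRU): [pear cat grape lemon ram owl plum]
  34. access pear: HIT. Cache (LRU->MRU): [cat grape lemon ram owl plum pear]
Total: 26 hits, 8 misses, 1 evictions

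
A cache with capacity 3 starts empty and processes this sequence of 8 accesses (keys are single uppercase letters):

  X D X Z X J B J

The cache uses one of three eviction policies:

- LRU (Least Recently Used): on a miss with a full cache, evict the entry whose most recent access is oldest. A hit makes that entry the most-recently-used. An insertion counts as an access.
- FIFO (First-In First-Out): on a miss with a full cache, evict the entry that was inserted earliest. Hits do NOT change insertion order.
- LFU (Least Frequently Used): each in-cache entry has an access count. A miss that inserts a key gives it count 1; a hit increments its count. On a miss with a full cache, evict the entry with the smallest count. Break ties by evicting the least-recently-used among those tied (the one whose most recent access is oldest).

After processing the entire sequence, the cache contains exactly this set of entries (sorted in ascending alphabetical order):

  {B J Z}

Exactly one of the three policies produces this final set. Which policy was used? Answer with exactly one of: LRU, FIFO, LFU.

Answer: FIFO

Derivation:
Simulating under each policy and comparing final sets:
  LRU: final set = {B J X} -> differs
  FIFO: final set = {B J Z} -> MATCHES target
  LFU: final set = {B J X} -> differs
Only FIFO produces the target set.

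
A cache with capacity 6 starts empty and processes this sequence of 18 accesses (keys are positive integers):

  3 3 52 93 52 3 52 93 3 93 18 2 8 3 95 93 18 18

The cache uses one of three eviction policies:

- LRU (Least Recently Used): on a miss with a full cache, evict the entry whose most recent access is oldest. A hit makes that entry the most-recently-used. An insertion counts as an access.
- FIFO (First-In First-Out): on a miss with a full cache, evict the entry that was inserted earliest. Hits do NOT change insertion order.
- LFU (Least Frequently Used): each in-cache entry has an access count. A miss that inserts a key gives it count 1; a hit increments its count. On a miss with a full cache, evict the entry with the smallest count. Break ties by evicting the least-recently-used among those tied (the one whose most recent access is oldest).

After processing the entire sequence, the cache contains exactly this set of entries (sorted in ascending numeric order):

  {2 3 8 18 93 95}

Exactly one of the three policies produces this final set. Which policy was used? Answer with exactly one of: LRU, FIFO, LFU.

Answer: LRU

Derivation:
Simulating under each policy and comparing final sets:
  LRU: final set = {2 3 8 18 93 95} -> MATCHES target
  FIFO: final set = {2 8 18 52 93 95} -> differs
  LFU: final set = {3 8 18 52 93 95} -> differs
Only LRU produces the target set.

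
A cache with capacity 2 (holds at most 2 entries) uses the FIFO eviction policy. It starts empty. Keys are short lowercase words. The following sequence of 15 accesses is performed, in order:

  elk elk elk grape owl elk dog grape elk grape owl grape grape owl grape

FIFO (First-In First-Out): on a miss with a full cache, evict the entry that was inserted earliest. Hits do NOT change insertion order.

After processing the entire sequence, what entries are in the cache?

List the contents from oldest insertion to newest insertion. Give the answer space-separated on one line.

FIFO simulation (capacity=2):
  1. access elk: MISS. Cache (old->new): [elk]
  2. access elk: HIT. Cache (old->new): [elk]
  3. access elk: HIT. Cache (old->new): [elk]
  4. access grape: MISS. Cache (old->new): [elk grape]
  5. access owl: MISS, evict elk. Cache (old->new): [grape owl]
  6. access elk: MISS, evict grape. Cache (old->new): [owl elk]
  7. access dog: MISS, evict owl. Cache (old->new): [elk dog]
  8. access grape: MISS, evict elk. Cache (old->new): [dog grape]
  9. access elk: MISS, evict dog. Cache (old->new): [grape elk]
  10. access grape: HIT. Cache (old->new): [grape elk]
  11. access owl: MISS, evict grape. Cache (old->new): [elk owl]
  12. access grape: MISS, evict elk. Cache (old->new): [owl grape]
  13. access grape: HIT. Cache (old->new): [owl grape]
  14. access owl: HIT. Cache (old->new): [owl grape]
  15. access grape: HIT. Cache (old->new): [owl grape]
Total: 6 hits, 9 misses, 7 evictions

Answer: owl grape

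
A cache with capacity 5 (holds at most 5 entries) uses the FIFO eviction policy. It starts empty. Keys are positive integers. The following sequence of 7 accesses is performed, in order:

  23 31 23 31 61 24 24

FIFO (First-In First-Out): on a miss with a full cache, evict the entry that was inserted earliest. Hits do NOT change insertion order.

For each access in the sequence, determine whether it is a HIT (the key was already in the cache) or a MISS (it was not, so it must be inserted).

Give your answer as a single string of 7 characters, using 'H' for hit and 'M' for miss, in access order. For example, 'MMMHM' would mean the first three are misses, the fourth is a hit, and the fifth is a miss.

FIFO simulation (capacity=5):
  1. access 23: MISS. Cache (old->new): [23]
  2. access 31: MISS. Cache (old->new): [23 31]
  3. access 23: HIT. Cache (old->new): [23 31]
  4. access 31: HIT. Cache (old->new): [23 31]
  5. access 61: MISS. Cache (old->new): [23 31 61]
  6. access 24: MISS. Cache (old->new): [23 31 61 24]
  7. access 24: HIT. Cache (old->new): [23 31 61 24]
Total: 3 hits, 4 misses, 0 evictions

Answer: MMHHMMH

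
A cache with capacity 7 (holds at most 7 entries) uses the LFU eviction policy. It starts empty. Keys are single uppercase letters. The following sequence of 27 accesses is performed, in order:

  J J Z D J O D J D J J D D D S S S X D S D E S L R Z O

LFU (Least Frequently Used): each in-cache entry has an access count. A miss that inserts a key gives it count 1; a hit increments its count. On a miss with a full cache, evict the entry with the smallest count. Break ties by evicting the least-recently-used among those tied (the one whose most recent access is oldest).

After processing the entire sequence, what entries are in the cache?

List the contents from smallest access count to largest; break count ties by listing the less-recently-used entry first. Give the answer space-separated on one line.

Answer: L R Z O S J D

Derivation:
LFU simulation (capacity=7):
  1. access J: MISS. Cache: [J(c=1)]
  2. access J: HIT, count now 2. Cache: [J(c=2)]
  3. access Z: MISS. Cache: [Z(c=1) J(c=2)]
  4. access D: MISS. Cache: [Z(c=1) D(c=1) J(c=2)]
  5. access J: HIT, count now 3. Cache: [Z(c=1) D(c=1) J(c=3)]
  6. access O: MISS. Cache: [Z(c=1) D(c=1) O(c=1) J(c=3)]
  7. access D: HIT, count now 2. Cache: [Z(c=1) O(c=1) D(c=2) J(c=3)]
  8. access J: HIT, count now 4. Cache: [Z(c=1) O(c=1) D(c=2) J(c=4)]
  9. access D: HIT, count now 3. Cache: [Z(c=1) O(c=1) D(c=3) J(c=4)]
  10. access J: HIT, count now 5. Cache: [Z(c=1) O(c=1) D(c=3) J(c=5)]
  11. access J: HIT, count now 6. Cache: [Z(c=1) O(c=1) D(c=3) J(c=6)]
  12. access D: HIT, count now 4. Cache: [Z(c=1) O(c=1) D(c=4) J(c=6)]
  13. access D: HIT, count now 5. Cache: [Z(c=1) O(c=1) D(c=5) J(c=6)]
  14. access D: HIT, count now 6. Cache: [Z(c=1) O(c=1) J(c=6) D(c=6)]
  15. access S: MISS. Cache: [Z(c=1) O(c=1) S(c=1) J(c=6) D(c=6)]
  16. access S: HIT, count now 2. Cache: [Z(c=1) O(c=1) S(c=2) J(c=6) D(c=6)]
  17. access S: HIT, count now 3. Cache: [Z(c=1) O(c=1) S(c=3) J(c=6) D(c=6)]
  18. access X: MISS. Cache: [Z(c=1) O(c=1) X(c=1) S(c=3) J(c=6) D(c=6)]
  19. access D: HIT, count now 7. Cache: [Z(c=1) O(c=1) X(c=1) S(c=3) J(c=6) D(c=7)]
  20. access S: HIT, count now 4. Cache: [Z(c=1) O(c=1) X(c=1) S(c=4) J(c=6) D(c=7)]
  21. access D: HIT, count now 8. Cache: [Z(c=1) O(c=1) X(c=1) S(c=4) J(c=6) D(c=8)]
  22. access E: MISS. Cache: [Z(c=1) O(c=1) X(c=1) E(c=1) S(c=4) J(c=6) D(c=8)]
  23. access S: HIT, count now 5. Cache: [Z(c=1) O(c=1) X(c=1) E(c=1) S(c=5) J(c=6) D(c=8)]
  24. access L: MISS, evict Z(c=1). Cache: [O(c=1) X(c=1) E(c=1) L(c=1) S(c=5) J(c=6) D(c=8)]
  25. access R: MISS, evict O(c=1). Cache: [X(c=1) E(c=1) L(c=1) R(c=1) S(c=5) J(c=6) D(c=8)]
  26. access Z: MISS, evict X(c=1). Cache: [E(c=1) L(c=1) R(c=1) Z(c=1) S(c=5) J(c=6) D(c=8)]
  27. access O: MISS, evict E(c=1). Cache: [L(c=1) R(c=1) Z(c=1) O(c=1) S(c=5) J(c=6) D(c=8)]
Total: 16 hits, 11 misses, 4 evictions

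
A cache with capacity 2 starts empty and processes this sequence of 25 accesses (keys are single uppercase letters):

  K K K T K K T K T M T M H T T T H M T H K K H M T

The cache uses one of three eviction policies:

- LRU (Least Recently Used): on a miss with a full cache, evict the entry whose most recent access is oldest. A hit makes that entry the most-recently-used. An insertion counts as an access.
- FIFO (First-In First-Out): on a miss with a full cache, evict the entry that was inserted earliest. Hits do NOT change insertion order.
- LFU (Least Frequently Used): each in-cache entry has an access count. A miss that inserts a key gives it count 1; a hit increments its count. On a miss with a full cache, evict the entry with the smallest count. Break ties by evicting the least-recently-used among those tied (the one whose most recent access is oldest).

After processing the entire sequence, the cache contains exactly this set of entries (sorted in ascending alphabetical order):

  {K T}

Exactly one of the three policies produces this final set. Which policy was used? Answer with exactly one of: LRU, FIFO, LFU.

Simulating under each policy and comparing final sets:
  LRU: final set = {M T} -> differs
  FIFO: final set = {M T} -> differs
  LFU: final set = {K T} -> MATCHES target
Only LFU produces the target set.

Answer: LFU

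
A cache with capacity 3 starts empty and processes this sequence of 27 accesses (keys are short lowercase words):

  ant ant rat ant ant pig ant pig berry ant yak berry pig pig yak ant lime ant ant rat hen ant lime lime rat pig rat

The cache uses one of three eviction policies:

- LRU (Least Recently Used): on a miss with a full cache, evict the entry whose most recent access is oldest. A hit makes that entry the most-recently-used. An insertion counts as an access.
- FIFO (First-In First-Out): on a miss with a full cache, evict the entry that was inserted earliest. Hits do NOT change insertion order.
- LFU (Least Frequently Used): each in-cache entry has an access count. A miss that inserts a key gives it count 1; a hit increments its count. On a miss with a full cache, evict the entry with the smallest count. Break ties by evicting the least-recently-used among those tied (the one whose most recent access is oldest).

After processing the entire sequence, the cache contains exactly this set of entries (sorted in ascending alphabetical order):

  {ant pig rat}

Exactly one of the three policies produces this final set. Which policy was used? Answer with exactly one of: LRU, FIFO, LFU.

Answer: LFU

Derivation:
Simulating under each policy and comparing final sets:
  LRU: final set = {lime pig rat} -> differs
  FIFO: final set = {lime pig rat} -> differs
  LFU: final set = {ant pig rat} -> MATCHES target
Only LFU produces the target set.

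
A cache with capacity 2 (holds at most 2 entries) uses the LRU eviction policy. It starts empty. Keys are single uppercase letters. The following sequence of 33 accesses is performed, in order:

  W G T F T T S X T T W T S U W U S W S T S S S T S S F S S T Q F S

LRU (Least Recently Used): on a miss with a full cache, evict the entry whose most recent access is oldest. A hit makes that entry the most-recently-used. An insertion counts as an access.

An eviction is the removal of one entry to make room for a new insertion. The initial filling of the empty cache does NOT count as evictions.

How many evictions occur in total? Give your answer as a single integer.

Answer: 17

Derivation:
LRU simulation (capacity=2):
  1. access W: MISS. Cache (LRU->MRU): [W]
  2. access G: MISS. Cache (LRU->MRU): [W G]
  3. access T: MISS, evict W. Cache (LRU->MRU): [G T]
  4. access F: MISS, evict G. Cache (LRU->MRU): [T F]
  5. access T: HIT. Cache (LRU->MRU): [F T]
  6. access T: HIT. Cache (LRU->MRU): [F T]
  7. access S: MISS, evict F. Cache (LRU->MRU): [T S]
  8. access X: MISS, evict T. Cache (LRU->MRU): [S X]
  9. access T: MISS, evict S. Cache (LRU->MRU): [X T]
  10. access T: HIT. Cache (LRU->MRU): [X T]
  11. access W: MISS, evict X. Cache (LRU->MRU): [T W]
  12. access T: HIT. Cache (LRU->MRU): [W T]
  13. access S: MISS, evict W. Cache (LRU->MRU): [T S]
  14. access U: MISS, evict T. Cache (LRU->MRU): [S U]
  15. access W: MISS, evict S. Cache (LRU->MRU): [U W]
  16. access U: HIT. Cache (LRU->MRU): [W U]
  17. access S: MISS, evict W. Cache (LRU->MRU): [U S]
  18. access W: MISS, evict U. Cache (LRU->MRU): [S W]
  19. access S: HIT. Cache (LRU->MRU): [W S]
  20. access T: MISS, evict W. Cache (LRU->MRU): [S T]
  21. access S: HIT. Cache (LRU->MRU): [T S]
  22. access S: HIT. Cache (LRU->MRU): [T S]
  23. access S: HIT. Cache (LRU->MRU): [T S]
  24. access T: HIT. Cache (LRU->MRU): [S T]
  25. access S: HIT. Cache (LRU->MRU): [T S]
  26. access S: HIT. Cache (LRU->MRU): [T S]
  27. access F: MISS, evict T. Cache (LRU->MRU): [S F]
  28. access S: HIT. Cache (LRU->MRU): [F S]
  29. access S: HIT. Cache (LRU->MRU): [F S]
  30. access T: MISS, evict F. Cache (LRU->MRU): [S T]
  31. access Q: MISS, evict S. Cache (LRU->MRU): [T Q]
  32. access F: MISS, evict T. Cache (LRU->MRU): [Q F]
  33. access S: MISS, evict Q. Cache (LRU->MRU): [F S]
Total: 14 hits, 19 misses, 17 evictions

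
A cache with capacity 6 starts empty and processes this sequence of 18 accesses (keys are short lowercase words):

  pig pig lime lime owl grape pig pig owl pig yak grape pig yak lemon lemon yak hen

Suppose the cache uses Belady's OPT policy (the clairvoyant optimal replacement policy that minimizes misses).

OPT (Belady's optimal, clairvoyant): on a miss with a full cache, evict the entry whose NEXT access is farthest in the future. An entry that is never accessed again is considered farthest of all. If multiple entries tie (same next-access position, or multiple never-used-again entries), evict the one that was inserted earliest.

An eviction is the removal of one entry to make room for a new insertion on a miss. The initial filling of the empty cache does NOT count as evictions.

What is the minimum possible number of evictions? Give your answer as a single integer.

OPT (Belady) simulation (capacity=6):
  1. access pig: MISS. Cache: [pig]
  2. access pig: HIT. Next use of pig: step 7. Cache: [pig]
  3. access lime: MISS. Cache: [pig lime]
  4. access lime: HIT. Next use of lime: never. Cache: [pig lime]
  5. access owl: MISS. Cache: [pig lime owl]
  6. access grape: MISS. Cache: [pig lime owl grape]
  7. access pig: HIT. Next use of pig: step 8. Cache: [pig lime owl grape]
  8. access pig: HIT. Next use of pig: step 10. Cache: [pig lime owl grape]
  9. access owl: HIT. Next use of owl: never. Cache: [pig lime owl grape]
  10. access pig: HIT. Next use of pig: step 13. Cache: [pig lime owl grape]
  11. access yak: MISS. Cache: [pig lime owl grape yak]
  12. access grape: HIT. Next use of grape: never. Cache: [pig lime owl grape yak]
  13. access pig: HIT. Next use of pig: never. Cache: [pig lime owl grape yak]
  14. access yak: HIT. Next use of yak: step 17. Cache: [pig lime owl grape yak]
  15. access lemon: MISS. Cache: [pig lime owl grape yak lemon]
  16. access lemon: HIT. Next use of lemon: never. Cache: [pig lime owl grape yak lemon]
  17. access yak: HIT. Next use of yak: never. Cache: [pig lime owl grape yak lemon]
  18. access hen: MISS, evict pig (next use: never). Cache: [lime owl grape yak lemon hen]
Total: 11 hits, 7 misses, 1 evictions

Answer: 1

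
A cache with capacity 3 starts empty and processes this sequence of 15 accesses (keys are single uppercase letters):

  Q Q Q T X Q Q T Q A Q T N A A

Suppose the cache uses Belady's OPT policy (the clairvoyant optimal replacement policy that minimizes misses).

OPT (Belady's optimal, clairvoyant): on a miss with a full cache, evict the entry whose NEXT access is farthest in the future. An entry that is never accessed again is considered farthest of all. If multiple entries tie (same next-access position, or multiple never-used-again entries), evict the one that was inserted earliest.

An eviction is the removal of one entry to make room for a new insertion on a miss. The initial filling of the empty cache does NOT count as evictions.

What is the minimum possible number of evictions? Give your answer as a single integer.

OPT (Belady) simulation (capacity=3):
  1. access Q: MISS. Cache: [Q]
  2. access Q: HIT. Next use of Q: step 3. Cache: [Q]
  3. access Q: HIT. Next use of Q: step 6. Cache: [Q]
  4. access T: MISS. Cache: [Q T]
  5. access X: MISS. Cache: [Q T X]
  6. access Q: HIT. Next use of Q: step 7. Cache: [Q T X]
  7. access Q: HIT. Next use of Q: step 9. Cache: [Q T X]
  8. access T: HIT. Next use of T: step 12. Cache: [Q T X]
  9. access Q: HIT. Next use of Q: step 11. Cache: [Q T X]
  10. access A: MISS, evict X (next use: never). Cache: [Q T A]
  11. access Q: HIT. Next use of Q: never. Cache: [Q T A]
  12. access T: HIT. Next use of T: never. Cache: [Q T A]
  13. access N: MISS, evict Q (next use: never). Cache: [T A N]
  14. access A: HIT. Next use of A: step 15. Cache: [T A N]
  15. access A: HIT. Next use of A: never. Cache: [T A N]
Total: 10 hits, 5 misses, 2 evictions

Answer: 2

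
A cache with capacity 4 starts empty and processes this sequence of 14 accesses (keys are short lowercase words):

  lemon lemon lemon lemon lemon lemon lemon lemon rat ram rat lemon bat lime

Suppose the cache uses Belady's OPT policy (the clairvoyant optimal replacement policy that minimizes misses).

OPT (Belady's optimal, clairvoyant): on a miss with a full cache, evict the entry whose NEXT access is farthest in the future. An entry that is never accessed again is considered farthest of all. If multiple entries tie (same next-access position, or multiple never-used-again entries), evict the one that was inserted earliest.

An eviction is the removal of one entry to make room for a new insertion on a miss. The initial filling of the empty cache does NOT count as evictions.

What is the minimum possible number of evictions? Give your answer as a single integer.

OPT (Belady) simulation (capacity=4):
  1. access lemon: MISS. Cache: [lemon]
  2. access lemon: HIT. Next use of lemon: step 3. Cache: [lemon]
  3. access lemon: HIT. Next use of lemon: step 4. Cache: [lemon]
  4. access lemon: HIT. Next use of lemon: step 5. Cache: [lemon]
  5. access lemon: HIT. Next use of lemon: step 6. Cache: [lemon]
  6. access lemon: HIT. Next use of lemon: step 7. Cache: [lemon]
  7. access lemon: HIT. Next use of lemon: step 8. Cache: [lemon]
  8. access lemon: HIT. Next use of lemon: step 12. Cache: [lemon]
  9. access rat: MISS. Cache: [lemon rat]
  10. access ram: MISS. Cache: [lemon rat ram]
  11. access rat: HIT. Next use of rat: never. Cache: [lemon rat ram]
  12. access lemon: HIT. Next use of lemon: never. Cache: [lemon rat ram]
  13. access bat: MISS. Cache: [lemon rat ram bat]
  14. access lime: MISS, evict lemon (next use: never). Cache: [rat ram bat lime]
Total: 9 hits, 5 misses, 1 evictions

Answer: 1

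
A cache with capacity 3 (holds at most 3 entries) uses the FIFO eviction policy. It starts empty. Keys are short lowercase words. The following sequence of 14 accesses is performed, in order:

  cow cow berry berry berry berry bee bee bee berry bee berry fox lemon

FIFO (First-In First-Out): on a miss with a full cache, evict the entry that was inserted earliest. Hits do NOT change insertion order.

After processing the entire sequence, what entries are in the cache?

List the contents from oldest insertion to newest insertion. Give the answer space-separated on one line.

FIFO simulation (capacity=3):
  1. access cow: MISS. Cache (old->new): [cow]
  2. access cow: HIT. Cache (old->new): [cow]
  3. access berry: MISS. Cache (old->new): [cow berry]
  4. access berry: HIT. Cache (old->new): [cow berry]
  5. access berry: HIT. Cache (old->new): [cow berry]
  6. access berry: HIT. Cache (old->new): [cow berry]
  7. access bee: MISS. Cache (old->new): [cow berry bee]
  8. access bee: HIT. Cache (old->new): [cow berry bee]
  9. access bee: HIT. Cache (old->new): [cow berry bee]
  10. access berry: HIT. Cache (old->new): [cow berry bee]
  11. access bee: HIT. Cache (old->new): [cow berry bee]
  12. access berry: HIT. Cache (old->new): [cow berry bee]
  13. access fox: MISS, evict cow. Cache (old->new): [berry bee fox]
  14. access lemon: MISS, evict berry. Cache (old->new): [bee fox lemon]
Total: 9 hits, 5 misses, 2 evictions

Answer: bee fox lemon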